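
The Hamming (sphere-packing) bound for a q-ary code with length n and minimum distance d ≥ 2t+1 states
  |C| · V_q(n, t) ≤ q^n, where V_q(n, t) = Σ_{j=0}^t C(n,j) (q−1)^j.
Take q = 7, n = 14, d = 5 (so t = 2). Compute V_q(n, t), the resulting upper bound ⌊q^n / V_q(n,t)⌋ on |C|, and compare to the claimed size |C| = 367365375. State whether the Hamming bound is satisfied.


V_q(n, t) = 3361, q^n = 678223072849, Hamming bound = 201792047, |C| = 367365375 > bound (violated).

Step 1: Compute V_q(n, t) = Σ_{j=0}^2 C(n, j) (q−1)^j.
  j = 0: C(14,0)·(6)^0 = 1·1 = 1.
  j = 1: C(14,1)·(6)^1 = 14·6 = 84.
  j = 2: C(14,2)·(6)^2 = 91·36 = 3276.
  V_q(n, t) = 1 + 84 + 3276 = 3361.
Step 2: q^n = 7^14 = 678223072849.
Step 3: Hamming bound ⌊q^n / V_q(n,t)⌋ = ⌊678223072849/3361⌋ = 201792047.
Step 4: Compare |C| = 367365375 to 201792047: violated.
The claimed |C| lies above the Hamming bound, so no 7-ary code of length 14 with d ≥ 5 can have 367365375 codewords.


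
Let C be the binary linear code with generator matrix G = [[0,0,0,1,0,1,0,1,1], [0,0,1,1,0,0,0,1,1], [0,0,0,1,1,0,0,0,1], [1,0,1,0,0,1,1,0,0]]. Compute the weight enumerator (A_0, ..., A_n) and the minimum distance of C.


Weight distribution: A_0 = 1, A_2 = 2, A_3 = 3, A_4 = 3, A_5 = 4, A_6 = 2, A_7 = 1. Minimum distance d = 2.

Enumerate all 2^4 = 16 messages m ∈ F_2^4.
For each, compute codeword c = mG in F_2^9, then tally its weight.
  m = 0000 → c = 000000000, weight = 0.
  m = 1000 → c = 000101011, weight = 4.
  m = 0100 → c = 001100011, weight = 4.
  m = 1100 → c = 001001000, weight = 2.
  m = 0010 → c = 000110001, weight = 3.
  m = 1010 → c = 000011010, weight = 3.
  m = 0110 → c = 001010010, weight = 3.
  m = 1110 → c = 001111001, weight = 5.
  m = 0001 → c = 101001100, weight = 4.
  m = 1001 → c = 101100111, weight = 6.
  m = 0101 → c = 100101111, weight = 6.
  m = 1101 → c = 100000100, weight = 2.
  m = 0011 → c = 101111101, weight = 7.
  m = 1011 → c = 101010110, weight = 5.
  m = 0111 → c = 100011110, weight = 5.
  m = 1111 → c = 100110101, weight = 5.
Tally weights:
  weight 0: 1 codewords.
  weight 2: 2 codewords.
  weight 3: 3 codewords.
  weight 4: 3 codewords.
  weight 5: 4 codewords.
  weight 6: 2 codewords.
  weight 7: 1 codewords.
Minimum distance d = smallest w > 0 with A_w > 0 = 2.
Sanity: Σ A_w = 16 = 2^4 = 16 ✓.


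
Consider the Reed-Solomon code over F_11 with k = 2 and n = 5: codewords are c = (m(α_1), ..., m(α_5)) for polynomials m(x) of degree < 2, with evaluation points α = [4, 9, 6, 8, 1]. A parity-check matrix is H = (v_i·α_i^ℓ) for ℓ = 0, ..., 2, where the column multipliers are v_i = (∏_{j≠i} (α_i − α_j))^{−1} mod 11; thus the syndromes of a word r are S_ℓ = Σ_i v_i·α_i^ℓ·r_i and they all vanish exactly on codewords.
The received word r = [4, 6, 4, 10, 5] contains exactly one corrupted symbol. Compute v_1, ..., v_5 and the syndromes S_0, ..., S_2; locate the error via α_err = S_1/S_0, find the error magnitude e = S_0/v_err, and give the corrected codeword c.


S = (6, 3, 7), error at position 3, error magnitude e = 8, c = [4, 6, 7, 10, 5].

Step 1: column multipliers v_i = (∏_{j≠i}(α_i − α_j))^{−1} mod 11.
  i = 1 (α = 4): (4−9)(4−6)(4−8)(4−1) = (−5)·(−2)·(−4)·3 = −120 ≡ 1, so v_1 = 1^{−1} = 1 (mod 11).
  i = 2 (α = 9): (9−4)(9−6)(9−8)(9−1) = 5·3·1·8 = 120 ≡ 10, so v_2 = 10^{−1} = 10 (mod 11).
  i = 3 (α = 6): (6−4)(6−9)(6−8)(6−1) = 2·(−3)·(−2)·5 = 60 ≡ 5, so v_3 = 5^{−1} = 9 (mod 11).
  i = 4 (α = 8): (8−4)(8−9)(8−6)(8−1) = 4·(−1)·2·7 = −56 ≡ 10, so v_4 = 10^{−1} = 10 (mod 11).
  i = 5 (α = 1): (1−4)(1−9)(1−6)(1−8) = (−3)·(−8)·(−5)·(−7) = 840 ≡ 4, so v_5 = 4^{−1} = 3 (mod 11).
  v = [1, 10, 9, 10, 3].
Step 2: syndromes of r = [4, 6, 4, 10, 5] (all sums mod 11).
  S_0 = Σ v_i r_i = 1·4 + 10·6 + 9·4 + 10·10 + 3·5 = 215 ≡ 6.
  S_1 = Σ v_i α_i r_i = 1·4·4 + 10·9·6 + 9·6·4 + 10·8·10 + 3·1·5 = 1587 ≡ 3.
  α_i^2 mod 11 = [5, 4, 3, 9, 1].
  S_2 = Σ v_i α_i^2 r_i = 1·5·4 + 10·4·6 + 9·3·4 + 10·9·10 + 3·1·5 = 1283 ≡ 7.
  S = (6, 3, 7) ≠ 0, so r is not a codeword (an error is present).
Step 3: locate the error. For a single error e at position i, S_ℓ = v_i·e·α_i^ℓ, so α_err = S_1/S_0.
  S_0^{−1} = 6^{−1} = 2 (mod 11), so α_err = 3·2 = 6 ≡ 6 = α_3. Error position i = 3.
  Consistency check: S_2/S_1 = 7·4 = 28 ≡ 6 = α_err ✓ (single-error assumption holds).
Step 4: error magnitude e = S_0/v_3 = S_0·∏_{j≠3}(α_3 − α_j) = 6·5 = 30 ≡ 8 (mod 11).
Step 5: correct position 3: c_3 = r_3 − e = 4 − 8 ≡ 7 (mod 11). Hence c = [4, 6, 7, 10, 5].
  Check: interpolating c through the α_i gives m(x) = 9 + 7·x (degree < 2) with m(α_i) = c_i for every i, so c is indeed a codeword.


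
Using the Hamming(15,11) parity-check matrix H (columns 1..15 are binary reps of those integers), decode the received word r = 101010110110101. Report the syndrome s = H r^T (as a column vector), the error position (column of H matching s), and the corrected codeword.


s = (1, 0, 1, 1)^T, error position = 11, corrected codeword c = 101010110100101

Compute s = H r^T mod 2 one row at a time:
  s_1 = 1 + 0 + 1 + 1 + 0 + 1 + 0 + 1 = 5 ≡ 1 (mod 2).
  s_2 = 0 + 1 + 0 + 1 + 0 + 1 + 0 + 1 = 4 ≡ 0 (mod 2).
  s_3 = 0 + 1 + 0 + 1 + 1 + 1 + 0 + 1 = 5 ≡ 1 (mod 2).
  s_4 = 1 + 1 + 1 + 1 + 0 + 1 + 1 + 1 = 7 ≡ 1 (mod 2).
s = (1, 0, 1, 1)^T — this equals column 11 of H (binary 1011), so error is at position 11.
Correct: flip bit 11 of r = 101010110110101 to get c = 101010110100101.


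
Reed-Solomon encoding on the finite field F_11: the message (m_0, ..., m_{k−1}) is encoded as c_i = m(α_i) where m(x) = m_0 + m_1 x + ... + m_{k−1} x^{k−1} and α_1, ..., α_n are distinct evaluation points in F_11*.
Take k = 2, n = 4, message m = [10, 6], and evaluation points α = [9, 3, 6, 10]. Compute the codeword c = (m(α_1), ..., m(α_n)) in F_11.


c = [9, 6, 2, 4]

Message polynomial: m(x) = 10 + 6·x (mod 11).
For each evaluation point α_i, compute m(α_i) mod 11:
  α_1 = 9: Horner steps 6 → 9, so m(9) = 9.
  α_2 = 3: Horner steps 6 → 6, so m(3) = 6.
  α_3 = 6: Horner steps 6 → 2, so m(6) = 2.
  α_4 = 10: Horner steps 6 → 4, so m(10) = 4.
Codeword c = [9, 6, 2, 4] ∈ F_11^4.


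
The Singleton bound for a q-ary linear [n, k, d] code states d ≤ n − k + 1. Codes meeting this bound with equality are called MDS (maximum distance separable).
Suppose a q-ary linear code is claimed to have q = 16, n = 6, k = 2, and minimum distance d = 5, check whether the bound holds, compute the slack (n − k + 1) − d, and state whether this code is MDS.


Singleton RHS = n − k + 1 = 5, slack = 0, bound satisfied, MDS.

Singleton bound: d ≤ n − k + 1.
Here n = 6, k = 2, so n − k + 1 = 5.
Given d = 5, check d ≤ 5: YES.
Slack = (n − k + 1) − d = 0.
The code is MDS (slack = 0).
Description: the claimed parameters are [6, 2, 5]_16; such a code would be MDS (meets Singleton bound).


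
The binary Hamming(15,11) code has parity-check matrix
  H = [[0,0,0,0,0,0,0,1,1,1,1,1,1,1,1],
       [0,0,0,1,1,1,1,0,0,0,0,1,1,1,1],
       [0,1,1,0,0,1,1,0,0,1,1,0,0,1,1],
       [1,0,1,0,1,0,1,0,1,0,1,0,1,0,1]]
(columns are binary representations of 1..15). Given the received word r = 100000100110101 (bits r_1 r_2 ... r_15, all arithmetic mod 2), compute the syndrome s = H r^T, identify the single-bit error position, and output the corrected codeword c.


s = (0, 1, 0, 1)^T, error position = 5, corrected codeword c = 100010100110101

Compute s = H r^T mod 2 one row at a time:
  s_1 = 0 + 0 + 1 + 1 + 0 + 1 + 0 + 1 = 4 ≡ 0 (mod 2).
  s_2 = 0 + 0 + 0 + 1 + 0 + 1 + 0 + 1 = 3 ≡ 1 (mod 2).
  s_3 = 0 + 0 + 0 + 1 + 1 + 1 + 0 + 1 = 4 ≡ 0 (mod 2).
  s_4 = 1 + 0 + 0 + 1 + 0 + 1 + 1 + 1 = 5 ≡ 1 (mod 2).
s = (0, 1, 0, 1)^T — this equals column 5 of H (binary 0101), so error is at position 5.
Correct: flip bit 5 of r = 100000100110101 to get c = 100010100110101.


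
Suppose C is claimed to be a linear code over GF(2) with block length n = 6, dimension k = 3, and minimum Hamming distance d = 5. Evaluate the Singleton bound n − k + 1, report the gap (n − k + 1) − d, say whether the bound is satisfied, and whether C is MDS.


Singleton RHS = n − k + 1 = 4, slack = -1, bound violated (no such code; not MDS).

Singleton bound: d ≤ n − k + 1.
Here n = 6, k = 3, so n − k + 1 = 4.
Given d = 5, check d ≤ 4: NO.
Slack = (n − k + 1) − d = -1.
The slack is negative: d = 5 exceeds n − k + 1 = 4 by 1, so the Singleton bound is violated and no linear [6, 3, 5]_2 code can exist. In particular it is not MDS (MDS requires d = n − k + 1 exactly).
Description: the claimed parameters are [6, 3, 5]_2; such a code would be impossible (violates the Singleton bound).


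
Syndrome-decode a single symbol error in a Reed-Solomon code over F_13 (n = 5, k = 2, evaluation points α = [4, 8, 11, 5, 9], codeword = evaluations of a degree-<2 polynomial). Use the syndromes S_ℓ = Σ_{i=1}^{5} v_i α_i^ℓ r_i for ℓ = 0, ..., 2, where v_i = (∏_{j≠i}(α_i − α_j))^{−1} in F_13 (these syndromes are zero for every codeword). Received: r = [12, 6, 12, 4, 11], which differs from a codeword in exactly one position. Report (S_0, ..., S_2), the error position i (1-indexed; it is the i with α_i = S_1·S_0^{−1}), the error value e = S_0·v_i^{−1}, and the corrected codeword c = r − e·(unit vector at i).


S = (6, 1, 11), error at position 3, error magnitude e = 4, c = [12, 6, 8, 4, 11].

Step 1: column multipliers v_i = (∏_{j≠i}(α_i − α_j))^{−1} mod 13.
  i = 1 (α = 4): (4−8)(4−11)(4−5)(4−9) = (−4)·(−7)·(−1)·(−5) = 140 ≡ 10, so v_1 = 10^{−1} = 4 (mod 13).
  i = 2 (α = 8): (8−4)(8−11)(8−5)(8−9) = 4·(−3)·3·(−1) = 36 ≡ 10, so v_2 = 10^{−1} = 4 (mod 13).
  i = 3 (α = 11): (11−4)(11−8)(11−5)(11−9) = 7·3·6·2 = 252 ≡ 5, so v_3 = 5^{−1} = 8 (mod 13).
  i = 4 (α = 5): (5−4)(5−8)(5−11)(5−9) = 1·(−3)·(−6)·(−4) = −72 ≡ 6, so v_4 = 6^{−1} = 11 (mod 13).
  i = 5 (α = 9): (9−4)(9−8)(9−11)(9−5) = 5·1·(−2)·4 = −40 ≡ 12, so v_5 = 12^{−1} = 12 (mod 13).
  v = [4, 4, 8, 11, 12].
Step 2: syndromes of r = [12, 6, 12, 4, 11] (all sums mod 13).
  S_0 = Σ v_i r_i = 4·12 + 4·6 + 8·12 + 11·4 + 12·11 = 344 ≡ 6.
  S_1 = Σ v_i α_i r_i = 4·4·12 + 4·8·6 + 8·11·12 + 11·5·4 + 12·9·11 = 2848 ≡ 1.
  α_i^2 mod 13 = [3, 12, 4, 12, 3].
  S_2 = Σ v_i α_i^2 r_i = 4·3·12 + 4·12·6 + 8·4·12 + 11·12·4 + 12·3·11 = 1740 ≡ 11.
  S = (6, 1, 11) ≠ 0, so r is not a codeword (an error is present).
Step 3: locate the error. For a single error e at position i, S_ℓ = v_i·e·α_i^ℓ, so α_err = S_1/S_0.
  S_0^{−1} = 6^{−1} = 11 (mod 13), so α_err = 1·11 = 11 ≡ 11 = α_3. Error position i = 3.
  Consistency check: S_2/S_1 = 11·1 = 11 ≡ 11 = α_err ✓ (single-error assumption holds).
Step 4: error magnitude e = S_0/v_3 = S_0·∏_{j≠3}(α_3 − α_j) = 6·5 = 30 ≡ 4 (mod 13).
Step 5: correct position 3: c_3 = r_3 − e = 12 − 4 ≡ 8 (mod 13). Hence c = [12, 6, 8, 4, 11].
  Check: interpolating c through the α_i gives m(x) = 5 + 5·x (degree < 2) with m(α_i) = c_i for every i, so c is indeed a codeword.


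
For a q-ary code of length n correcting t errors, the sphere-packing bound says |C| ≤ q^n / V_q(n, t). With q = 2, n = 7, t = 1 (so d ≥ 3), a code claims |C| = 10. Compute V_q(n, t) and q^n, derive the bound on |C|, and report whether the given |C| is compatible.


V_q(n, t) = 8, q^n = 128, Hamming bound = 16, |C| = 10 ≤ bound (satisfied).

Step 1: Compute V_q(n, t) = Σ_{j=0}^1 C(n, j) (q−1)^j.
  j = 0: C(7,0)·(1)^0 = 1·1 = 1.
  j = 1: C(7,1)·(1)^1 = 7·1 = 7.
  V_q(n, t) = 1 + 7 = 8.
Step 2: q^n = 2^7 = 128.
Step 3: Hamming bound ⌊q^n / V_q(n,t)⌋ = ⌊128/8⌋ = 16.
Step 4: Compare |C| = 10 to 16: satisfied.
The claimed |C| lies below the Hamming bound.


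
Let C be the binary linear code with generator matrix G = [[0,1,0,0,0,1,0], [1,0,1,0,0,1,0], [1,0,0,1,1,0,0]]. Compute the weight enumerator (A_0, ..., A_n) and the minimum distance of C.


Weight distribution: A_0 = 1, A_2 = 1, A_3 = 3, A_4 = 2, A_5 = 1. Minimum distance d = 2.

Enumerate all 2^3 = 8 messages m ∈ F_2^3.
For each, compute codeword c = mG in F_2^7, then tally its weight.
  m = 000 → c = 0000000, weight = 0.
  m = 100 → c = 0100010, weight = 2.
  m = 010 → c = 1010010, weight = 3.
  m = 110 → c = 1110000, weight = 3.
  m = 001 → c = 1001100, weight = 3.
  m = 101 → c = 1101110, weight = 5.
  m = 011 → c = 0011110, weight = 4.
  m = 111 → c = 0111100, weight = 4.
Tally weights:
  weight 0: 1 codewords.
  weight 2: 1 codewords.
  weight 3: 3 codewords.
  weight 4: 2 codewords.
  weight 5: 1 codewords.
Minimum distance d = smallest w > 0 with A_w > 0 = 2.
Sanity: Σ A_w = 8 = 2^3 = 8 ✓.


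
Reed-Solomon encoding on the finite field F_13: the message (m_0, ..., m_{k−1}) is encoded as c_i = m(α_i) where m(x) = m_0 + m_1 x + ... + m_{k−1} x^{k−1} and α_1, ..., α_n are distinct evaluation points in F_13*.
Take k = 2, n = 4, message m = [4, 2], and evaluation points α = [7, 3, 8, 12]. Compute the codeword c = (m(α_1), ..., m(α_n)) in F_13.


c = [5, 10, 7, 2]

Message polynomial: m(x) = 4 + 2·x (mod 13).
For each evaluation point α_i, compute m(α_i) mod 13:
  α_1 = 7: Horner steps 2 → 5, so m(7) = 5.
  α_2 = 3: Horner steps 2 → 10, so m(3) = 10.
  α_3 = 8: Horner steps 2 → 7, so m(8) = 7.
  α_4 = 12: Horner steps 2 → 2, so m(12) = 2.
Codeword c = [5, 10, 7, 2] ∈ F_13^4.


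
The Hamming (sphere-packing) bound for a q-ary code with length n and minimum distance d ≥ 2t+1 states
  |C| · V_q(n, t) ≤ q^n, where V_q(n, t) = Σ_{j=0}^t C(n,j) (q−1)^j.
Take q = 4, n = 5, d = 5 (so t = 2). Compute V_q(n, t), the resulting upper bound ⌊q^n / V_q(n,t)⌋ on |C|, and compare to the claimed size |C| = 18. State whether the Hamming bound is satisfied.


V_q(n, t) = 106, q^n = 1024, Hamming bound = 9, |C| = 18 > bound (violated).

Step 1: Compute V_q(n, t) = Σ_{j=0}^2 C(n, j) (q−1)^j.
  j = 0: C(5,0)·(3)^0 = 1·1 = 1.
  j = 1: C(5,1)·(3)^1 = 5·3 = 15.
  j = 2: C(5,2)·(3)^2 = 10·9 = 90.
  V_q(n, t) = 1 + 15 + 90 = 106.
Step 2: q^n = 4^5 = 1024.
Step 3: Hamming bound ⌊q^n / V_q(n,t)⌋ = ⌊1024/106⌋ = 9.
Step 4: Compare |C| = 18 to 9: violated.
The claimed |C| lies above the Hamming bound, so no 4-ary code of length 5 with d ≥ 5 can have 18 codewords.


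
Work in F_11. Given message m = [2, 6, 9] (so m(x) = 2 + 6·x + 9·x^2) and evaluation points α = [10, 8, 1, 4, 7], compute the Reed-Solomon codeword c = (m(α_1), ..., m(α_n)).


c = [5, 10, 6, 5, 1]

Message polynomial: m(x) = 2 + 6·x + 9·x^2 (mod 11).
For each evaluation point α_i, compute m(α_i) mod 11:
  α_1 = 10: Horner steps 9 → 8 → 5, so m(10) = 5.
  α_2 = 8: Horner steps 9 → 1 → 10, so m(8) = 10.
  α_3 = 1: Horner steps 9 → 4 → 6, so m(1) = 6.
  α_4 = 4: Horner steps 9 → 9 → 5, so m(4) = 5.
  α_5 = 7: Horner steps 9 → 3 → 1, so m(7) = 1.
Codeword c = [5, 10, 6, 5, 1] ∈ F_11^5.


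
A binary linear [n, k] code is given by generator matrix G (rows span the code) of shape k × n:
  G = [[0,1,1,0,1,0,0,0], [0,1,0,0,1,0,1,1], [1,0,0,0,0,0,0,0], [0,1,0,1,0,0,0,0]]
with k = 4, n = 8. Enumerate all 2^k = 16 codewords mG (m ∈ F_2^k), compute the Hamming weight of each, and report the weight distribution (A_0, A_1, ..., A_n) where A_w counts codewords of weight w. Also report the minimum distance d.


Weight distribution: A_0 = 1, A_1 = 1, A_2 = 1, A_3 = 4, A_4 = 5, A_5 = 3, A_6 = 1. Minimum distance d = 1.

Enumerate all 2^4 = 16 messages m ∈ F_2^4.
For each, compute codeword c = mG in F_2^8, then tally its weight.
  m = 0000 → c = 00000000, weight = 0.
  m = 1000 → c = 01101000, weight = 3.
  m = 0100 → c = 01001011, weight = 4.
  m = 1100 → c = 00100011, weight = 3.
  m = 0010 → c = 10000000, weight = 1.
  m = 1010 → c = 11101000, weight = 4.
  m = 0110 → c = 11001011, weight = 5.
  m = 1110 → c = 10100011, weight = 4.
  m = 0001 → c = 01010000, weight = 2.
  m = 1001 → c = 00111000, weight = 3.
  m = 0101 → c = 00011011, weight = 4.
  m = 1101 → c = 01110011, weight = 5.
  m = 0011 → c = 11010000, weight = 3.
  m = 1011 → c = 10111000, weight = 4.
  m = 0111 → c = 10011011, weight = 5.
  m = 1111 → c = 11110011, weight = 6.
Tally weights:
  weight 0: 1 codewords.
  weight 1: 1 codewords.
  weight 2: 1 codewords.
  weight 3: 4 codewords.
  weight 4: 5 codewords.
  weight 5: 3 codewords.
  weight 6: 1 codewords.
Minimum distance d = smallest w > 0 with A_w > 0 = 1.
Sanity: Σ A_w = 16 = 2^4 = 16 ✓.


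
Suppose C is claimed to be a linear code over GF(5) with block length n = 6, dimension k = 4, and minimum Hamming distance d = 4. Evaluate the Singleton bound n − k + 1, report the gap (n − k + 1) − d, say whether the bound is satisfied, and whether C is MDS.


Singleton RHS = n − k + 1 = 3, slack = -1, bound violated (no such code; not MDS).

Singleton bound: d ≤ n − k + 1.
Here n = 6, k = 4, so n − k + 1 = 3.
Given d = 4, check d ≤ 3: NO.
Slack = (n − k + 1) − d = -1.
The slack is negative: d = 4 exceeds n − k + 1 = 3 by 1, so the Singleton bound is violated and no linear [6, 4, 4]_5 code can exist. In particular it is not MDS (MDS requires d = n − k + 1 exactly).
Description: the claimed parameters are [6, 4, 4]_5; such a code would be impossible (violates the Singleton bound).


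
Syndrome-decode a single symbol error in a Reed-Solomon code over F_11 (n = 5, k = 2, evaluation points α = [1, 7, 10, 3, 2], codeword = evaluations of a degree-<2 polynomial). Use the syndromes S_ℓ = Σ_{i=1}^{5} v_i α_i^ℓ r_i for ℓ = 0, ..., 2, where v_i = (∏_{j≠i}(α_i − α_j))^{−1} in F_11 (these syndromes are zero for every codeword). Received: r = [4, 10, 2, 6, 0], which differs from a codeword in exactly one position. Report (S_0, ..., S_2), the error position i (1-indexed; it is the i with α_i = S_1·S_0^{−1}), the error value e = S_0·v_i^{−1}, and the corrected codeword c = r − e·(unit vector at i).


S = (7, 3, 6), error at position 5, error magnitude e = 6, c = [4, 10, 2, 6, 5].

Step 1: column multipliers v_i = (∏_{j≠i}(α_i − α_j))^{−1} mod 11.
  i = 1 (α = 1): (1−7)(1−10)(1−3)(1−2) = (−6)·(−9)·(−2)·(−1) = 108 ≡ 9, so v_1 = 9^{−1} = 5 (mod 11).
  i = 2 (α = 7): (7−1)(7−10)(7−3)(7−2) = 6·(−3)·4·5 = −360 ≡ 3, so v_2 = 3^{−1} = 4 (mod 11).
  i = 3 (α = 10): (10−1)(10−7)(10−3)(10−2) = 9·3·7·8 = 1512 ≡ 5, so v_3 = 5^{−1} = 9 (mod 11).
  i = 4 (α = 3): (3−1)(3−7)(3−10)(3−2) = 2·(−4)·(−7)·1 = 56 ≡ 1, so v_4 = 1^{−1} = 1 (mod 11).
  i = 5 (α = 2): (2−1)(2−7)(2−10)(2−3) = 1·(−5)·(−8)·(−1) = −40 ≡ 4, so v_5 = 4^{−1} = 3 (mod 11).
  v = [5, 4, 9, 1, 3].
Step 2: syndromes of r = [4, 10, 2, 6, 0] (all sums mod 11).
  S_0 = Σ v_i r_i = 5·4 + 4·10 + 9·2 + 1·6 + 3·0 = 84 ≡ 7.
  S_1 = Σ v_i α_i r_i = 5·1·4 + 4·7·10 + 9·10·2 + 1·3·6 + 3·2·0 = 498 ≡ 3.
  α_i^2 mod 11 = [1, 5, 1, 9, 4].
  S_2 = Σ v_i α_i^2 r_i = 5·1·4 + 4·5·10 + 9·1·2 + 1·9·6 + 3·4·0 = 292 ≡ 6.
  S = (7, 3, 6) ≠ 0, so r is not a codeword (an error is present).
Step 3: locate the error. For a single error e at position i, S_ℓ = v_i·e·α_i^ℓ, so α_err = S_1/S_0.
  S_0^{−1} = 7^{−1} = 8 (mod 11), so α_err = 3·8 = 24 ≡ 2 = α_5. Error position i = 5.
  Consistency check: S_2/S_1 = 6·4 = 24 ≡ 2 = α_err ✓ (single-error assumption holds).
Step 4: error magnitude e = S_0/v_5 = S_0·∏_{j≠5}(α_5 − α_j) = 7·4 = 28 ≡ 6 (mod 11).
Step 5: correct position 5: c_5 = r_5 − e = 0 − 6 ≡ 5 (mod 11). Hence c = [4, 10, 2, 6, 5].
  Check: interpolating c through the α_i gives m(x) = 3 + 1·x (degree < 2) with m(α_i) = c_i for every i, so c is indeed a codeword.


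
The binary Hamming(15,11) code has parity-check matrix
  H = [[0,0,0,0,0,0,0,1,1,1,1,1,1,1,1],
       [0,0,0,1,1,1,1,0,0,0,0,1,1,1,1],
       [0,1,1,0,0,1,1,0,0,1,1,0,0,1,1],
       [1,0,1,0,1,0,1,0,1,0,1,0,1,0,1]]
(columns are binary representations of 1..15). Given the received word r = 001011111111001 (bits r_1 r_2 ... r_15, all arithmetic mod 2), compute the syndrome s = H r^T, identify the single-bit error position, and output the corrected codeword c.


s = (0, 1, 0, 0)^T, error position = 4, corrected codeword c = 001111111111001

Compute s = H r^T mod 2 one row at a time:
  s_1 = 1 + 1 + 1 + 1 + 1 + 0 + 0 + 1 = 6 ≡ 0 (mod 2).
  s_2 = 0 + 1 + 1 + 1 + 1 + 0 + 0 + 1 = 5 ≡ 1 (mod 2).
  s_3 = 0 + 1 + 1 + 1 + 1 + 1 + 0 + 1 = 6 ≡ 0 (mod 2).
  s_4 = 0 + 1 + 1 + 1 + 1 + 1 + 0 + 1 = 6 ≡ 0 (mod 2).
s = (0, 1, 0, 0)^T — this equals column 4 of H (binary 0100), so error is at position 4.
Correct: flip bit 4 of r = 001011111111001 to get c = 001111111111001.


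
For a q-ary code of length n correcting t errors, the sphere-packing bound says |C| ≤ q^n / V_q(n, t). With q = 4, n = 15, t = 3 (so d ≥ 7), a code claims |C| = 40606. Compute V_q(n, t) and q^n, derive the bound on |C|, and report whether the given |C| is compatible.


V_q(n, t) = 13276, q^n = 1073741824, Hamming bound = 80878, |C| = 40606 ≤ bound (satisfied).

Step 1: Compute V_q(n, t) = Σ_{j=0}^3 C(n, j) (q−1)^j.
  j = 0: C(15,0)·(3)^0 = 1·1 = 1.
  j = 1: C(15,1)·(3)^1 = 15·3 = 45.
  j = 2: C(15,2)·(3)^2 = 105·9 = 945.
  j = 3: C(15,3)·(3)^3 = 455·27 = 12285.
  V_q(n, t) = 1 + 45 + 945 + 12285 = 13276.
Step 2: q^n = 4^15 = 1073741824.
Step 3: Hamming bound ⌊q^n / V_q(n,t)⌋ = ⌊1073741824/13276⌋ = 80878.
Step 4: Compare |C| = 40606 to 80878: satisfied.
The claimed |C| lies below the Hamming bound.


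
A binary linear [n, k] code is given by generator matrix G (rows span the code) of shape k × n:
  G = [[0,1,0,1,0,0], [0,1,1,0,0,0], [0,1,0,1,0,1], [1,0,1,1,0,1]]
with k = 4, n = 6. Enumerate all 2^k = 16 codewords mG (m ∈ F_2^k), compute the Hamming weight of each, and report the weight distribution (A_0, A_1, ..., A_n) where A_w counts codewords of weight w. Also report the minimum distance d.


Weight distribution: A_0 = 1, A_1 = 2, A_2 = 4, A_3 = 6, A_4 = 3. Minimum distance d = 1.

Enumerate all 2^4 = 16 messages m ∈ F_2^4.
For each, compute codeword c = mG in F_2^6, then tally its weight.
  m = 0000 → c = 000000, weight = 0.
  m = 1000 → c = 010100, weight = 2.
  m = 0100 → c = 011000, weight = 2.
  m = 1100 → c = 001100, weight = 2.
  m = 0010 → c = 010101, weight = 3.
  m = 1010 → c = 000001, weight = 1.
  m = 0110 → c = 001101, weight = 3.
  m = 1110 → c = 011001, weight = 3.
  m = 0001 → c = 101101, weight = 4.
  m = 1001 → c = 111001, weight = 4.
  m = 0101 → c = 110101, weight = 4.
  m = 1101 → c = 100001, weight = 2.
  m = 0011 → c = 111000, weight = 3.
  m = 1011 → c = 101100, weight = 3.
  m = 0111 → c = 100000, weight = 1.
  m = 1111 → c = 110100, weight = 3.
Tally weights:
  weight 0: 1 codewords.
  weight 1: 2 codewords.
  weight 2: 4 codewords.
  weight 3: 6 codewords.
  weight 4: 3 codewords.
Minimum distance d = smallest w > 0 with A_w > 0 = 1.
Sanity: Σ A_w = 16 = 2^4 = 16 ✓.


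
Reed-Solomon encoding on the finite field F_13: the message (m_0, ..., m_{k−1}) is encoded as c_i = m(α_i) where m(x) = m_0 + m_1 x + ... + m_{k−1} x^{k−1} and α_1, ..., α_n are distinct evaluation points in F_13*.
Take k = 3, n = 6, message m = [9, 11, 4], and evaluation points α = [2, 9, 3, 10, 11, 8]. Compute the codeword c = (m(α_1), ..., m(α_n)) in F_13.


c = [8, 3, 0, 12, 3, 2]

Message polynomial: m(x) = 9 + 11·x + 4·x^2 (mod 13).
For each evaluation point α_i, compute m(α_i) mod 13:
  α_1 = 2: Horner steps 4 → 6 → 8, so m(2) = 8.
  α_2 = 9: Horner steps 4 → 8 → 3, so m(9) = 3.
  α_3 = 3: Horner steps 4 → 10 → 0, so m(3) = 0.
  α_4 = 10: Horner steps 4 → 12 → 12, so m(10) = 12.
  α_5 = 11: Horner steps 4 → 3 → 3, so m(11) = 3.
  α_6 = 8: Horner steps 4 → 4 → 2, so m(8) = 2.
Codeword c = [8, 3, 0, 12, 3, 2] ∈ F_13^6.


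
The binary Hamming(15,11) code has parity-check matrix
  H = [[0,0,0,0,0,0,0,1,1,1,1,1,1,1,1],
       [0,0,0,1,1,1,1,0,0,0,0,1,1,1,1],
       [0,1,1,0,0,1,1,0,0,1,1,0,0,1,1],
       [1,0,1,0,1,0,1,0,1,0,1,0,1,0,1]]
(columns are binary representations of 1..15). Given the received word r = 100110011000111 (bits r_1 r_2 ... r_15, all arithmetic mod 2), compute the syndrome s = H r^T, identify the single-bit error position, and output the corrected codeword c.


s = (1, 1, 0, 1)^T, error position = 13, corrected codeword c = 100110011000011

Compute s = H r^T mod 2 one row at a time:
  s_1 = 1 + 1 + 0 + 0 + 0 + 1 + 1 + 1 = 5 ≡ 1 (mod 2).
  s_2 = 1 + 1 + 0 + 0 + 0 + 1 + 1 + 1 = 5 ≡ 1 (mod 2).
  s_3 = 0 + 0 + 0 + 0 + 0 + 0 + 1 + 1 = 2 ≡ 0 (mod 2).
  s_4 = 1 + 0 + 1 + 0 + 1 + 0 + 1 + 1 = 5 ≡ 1 (mod 2).
s = (1, 1, 0, 1)^T — this equals column 13 of H (binary 1101), so error is at position 13.
Correct: flip bit 13 of r = 100110011000111 to get c = 100110011000011.


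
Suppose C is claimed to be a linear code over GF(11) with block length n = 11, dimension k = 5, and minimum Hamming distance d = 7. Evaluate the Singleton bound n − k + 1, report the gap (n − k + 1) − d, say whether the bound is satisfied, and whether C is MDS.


Singleton RHS = n − k + 1 = 7, slack = 0, bound satisfied, MDS.

Singleton bound: d ≤ n − k + 1.
Here n = 11, k = 5, so n − k + 1 = 7.
Given d = 7, check d ≤ 7: YES.
Slack = (n − k + 1) − d = 0.
The code is MDS (slack = 0).
Description: the claimed parameters are [11, 5, 7]_11; such a code would be MDS (meets Singleton bound).


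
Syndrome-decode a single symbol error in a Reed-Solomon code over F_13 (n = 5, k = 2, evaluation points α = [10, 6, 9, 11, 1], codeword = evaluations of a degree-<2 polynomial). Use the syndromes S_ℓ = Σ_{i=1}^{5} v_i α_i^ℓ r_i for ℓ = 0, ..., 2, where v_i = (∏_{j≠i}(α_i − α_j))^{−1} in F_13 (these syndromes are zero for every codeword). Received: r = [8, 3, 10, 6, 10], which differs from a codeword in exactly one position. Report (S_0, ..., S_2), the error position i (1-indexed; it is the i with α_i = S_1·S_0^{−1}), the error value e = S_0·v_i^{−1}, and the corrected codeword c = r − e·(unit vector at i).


S = (3, 3, 3), error at position 5, error magnitude e = 10, c = [8, 3, 10, 6, 0].

Step 1: column multipliers v_i = (∏_{j≠i}(α_i − α_j))^{−1} mod 13.
  i = 1 (α = 10): (10−6)(10−9)(10−11)(10−1) = 4·1·(−1)·9 = −36 ≡ 3, so v_1 = 3^{−1} = 9 (mod 13).
  i = 2 (α = 6): (6−10)(6−9)(6−11)(6−1) = (−4)·(−3)·(−5)·5 = −300 ≡ 12, so v_2 = 12^{−1} = 12 (mod 13).
  i = 3 (α = 9): (9−10)(9−6)(9−11)(9−1) = (−1)·3·(−2)·8 = 48 ≡ 9, so v_3 = 9^{−1} = 3 (mod 13).
  i = 4 (α = 11): (11−10)(11−6)(11−9)(11−1) = 1·5·2·10 = 100 ≡ 9, so v_4 = 9^{−1} = 3 (mod 13).
  i = 5 (α = 1): (1−10)(1−6)(1−9)(1−11) = (−9)·(−5)·(−8)·(−10) = 3600 ≡ 12, so v_5 = 12^{−1} = 12 (mod 13).
  v = [9, 12, 3, 3, 12].
Step 2: syndromes of r = [8, 3, 10, 6, 10] (all sums mod 13).
  S_0 = Σ v_i r_i = 9·8 + 12·3 + 3·10 + 3·6 + 12·10 = 276 ≡ 3.
  S_1 = Σ v_i α_i r_i = 9·10·8 + 12·6·3 + 3·9·10 + 3·11·6 + 12·1·10 = 1524 ≡ 3.
  α_i^2 mod 13 = [9, 10, 3, 4, 1].
  S_2 = Σ v_i α_i^2 r_i = 9·9·8 + 12·10·3 + 3·3·10 + 3·4·6 + 12·1·10 = 1290 ≡ 3.
  S = (3, 3, 3) ≠ 0, so r is not a codeword (an error is present).
Step 3: locate the error. For a single error e at position i, S_ℓ = v_i·e·α_i^ℓ, so α_err = S_1/S_0.
  S_0^{−1} = 3^{−1} = 9 (mod 13), so α_err = 3·9 = 27 ≡ 1 = α_5. Error position i = 5.
  Consistency check: S_2/S_1 = 3·9 = 27 ≡ 1 = α_err ✓ (single-error assumption holds).
Step 4: error magnitude e = S_0/v_5 = S_0·∏_{j≠5}(α_5 − α_j) = 3·12 = 36 ≡ 10 (mod 13).
Step 5: correct position 5: c_5 = r_5 − e = 10 − 10 ≡ 0 (mod 13). Hence c = [8, 3, 10, 6, 0].
  Check: interpolating c through the α_i gives m(x) = 2 + 11·x (degree < 2) with m(α_i) = c_i for every i, so c is indeed a codeword.


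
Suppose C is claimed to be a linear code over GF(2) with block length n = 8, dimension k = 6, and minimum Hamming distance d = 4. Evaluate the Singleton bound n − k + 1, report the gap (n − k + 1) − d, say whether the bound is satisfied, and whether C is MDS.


Singleton RHS = n − k + 1 = 3, slack = -1, bound violated (no such code; not MDS).

Singleton bound: d ≤ n − k + 1.
Here n = 8, k = 6, so n − k + 1 = 3.
Given d = 4, check d ≤ 3: NO.
Slack = (n − k + 1) − d = -1.
The slack is negative: d = 4 exceeds n − k + 1 = 3 by 1, so the Singleton bound is violated and no linear [8, 6, 4]_2 code can exist. In particular it is not MDS (MDS requires d = n − k + 1 exactly).
Description: the claimed parameters are [8, 6, 4]_2; such a code would be impossible (violates the Singleton bound).


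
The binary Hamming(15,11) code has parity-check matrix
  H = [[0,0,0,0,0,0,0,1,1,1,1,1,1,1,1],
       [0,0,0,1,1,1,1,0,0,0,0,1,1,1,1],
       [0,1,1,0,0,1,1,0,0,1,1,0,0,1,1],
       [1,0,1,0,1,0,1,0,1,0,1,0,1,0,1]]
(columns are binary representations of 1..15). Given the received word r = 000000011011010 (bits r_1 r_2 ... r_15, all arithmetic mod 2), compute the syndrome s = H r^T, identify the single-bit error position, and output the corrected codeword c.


s = (1, 0, 0, 0)^T, error position = 8, corrected codeword c = 000000001011010

Compute s = H r^T mod 2 one row at a time:
  s_1 = 1 + 1 + 0 + 1 + 1 + 0 + 1 + 0 = 5 ≡ 1 (mod 2).
  s_2 = 0 + 0 + 0 + 0 + 1 + 0 + 1 + 0 = 2 ≡ 0 (mod 2).
  s_3 = 0 + 0 + 0 + 0 + 0 + 1 + 1 + 0 = 2 ≡ 0 (mod 2).
  s_4 = 0 + 0 + 0 + 0 + 1 + 1 + 0 + 0 = 2 ≡ 0 (mod 2).
s = (1, 0, 0, 0)^T — this equals column 8 of H (binary 1000), so error is at position 8.
Correct: flip bit 8 of r = 000000011011010 to get c = 000000001011010.


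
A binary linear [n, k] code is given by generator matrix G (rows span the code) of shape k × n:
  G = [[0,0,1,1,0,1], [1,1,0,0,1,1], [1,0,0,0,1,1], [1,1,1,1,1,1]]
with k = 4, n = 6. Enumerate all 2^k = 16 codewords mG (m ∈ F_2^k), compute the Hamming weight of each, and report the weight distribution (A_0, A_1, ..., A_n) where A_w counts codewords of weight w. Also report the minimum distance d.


Weight distribution: A_0 = 1, A_1 = 2, A_2 = 3, A_3 = 4, A_4 = 3, A_5 = 2, A_6 = 1. Minimum distance d = 1.

Enumerate all 2^4 = 16 messages m ∈ F_2^4.
For each, compute codeword c = mG in F_2^6, then tally its weight.
  m = 0000 → c = 000000, weight = 0.
  m = 1000 → c = 001101, weight = 3.
  m = 0100 → c = 110011, weight = 4.
  m = 1100 → c = 111110, weight = 5.
  m = 0010 → c = 100011, weight = 3.
  m = 1010 → c = 101110, weight = 4.
  m = 0110 → c = 010000, weight = 1.
  m = 1110 → c = 011101, weight = 4.
  m = 0001 → c = 111111, weight = 6.
  m = 1001 → c = 110010, weight = 3.
  m = 0101 → c = 001100, weight = 2.
  m = 1101 → c = 000001, weight = 1.
  m = 0011 → c = 011100, weight = 3.
  m = 1011 → c = 010001, weight = 2.
  m = 0111 → c = 101111, weight = 5.
  m = 1111 → c = 100010, weight = 2.
Tally weights:
  weight 0: 1 codewords.
  weight 1: 2 codewords.
  weight 2: 3 codewords.
  weight 3: 4 codewords.
  weight 4: 3 codewords.
  weight 5: 2 codewords.
  weight 6: 1 codewords.
Minimum distance d = smallest w > 0 with A_w > 0 = 1.
Sanity: Σ A_w = 16 = 2^4 = 16 ✓.


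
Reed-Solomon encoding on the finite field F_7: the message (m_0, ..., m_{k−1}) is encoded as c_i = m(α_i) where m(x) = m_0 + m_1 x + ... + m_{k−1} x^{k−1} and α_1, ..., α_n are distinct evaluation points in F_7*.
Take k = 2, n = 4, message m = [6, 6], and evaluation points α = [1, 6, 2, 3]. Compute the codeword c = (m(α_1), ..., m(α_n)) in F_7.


c = [5, 0, 4, 3]

Message polynomial: m(x) = 6 + 6·x (mod 7).
For each evaluation point α_i, compute m(α_i) mod 7:
  α_1 = 1: Horner steps 6 → 5, so m(1) = 5.
  α_2 = 6: Horner steps 6 → 0, so m(6) = 0.
  α_3 = 2: Horner steps 6 → 4, so m(2) = 4.
  α_4 = 3: Horner steps 6 → 3, so m(3) = 3.
Codeword c = [5, 0, 4, 3] ∈ F_7^4.


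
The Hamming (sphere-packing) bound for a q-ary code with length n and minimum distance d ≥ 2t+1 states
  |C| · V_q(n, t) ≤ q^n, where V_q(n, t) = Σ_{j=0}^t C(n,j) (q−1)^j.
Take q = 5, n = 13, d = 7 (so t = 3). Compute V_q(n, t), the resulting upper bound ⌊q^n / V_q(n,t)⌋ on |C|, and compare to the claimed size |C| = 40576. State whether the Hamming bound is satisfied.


V_q(n, t) = 19605, q^n = 1220703125, Hamming bound = 62264, |C| = 40576 ≤ bound (satisfied).

Step 1: Compute V_q(n, t) = Σ_{j=0}^3 C(n, j) (q−1)^j.
  j = 0: C(13,0)·(4)^0 = 1·1 = 1.
  j = 1: C(13,1)·(4)^1 = 13·4 = 52.
  j = 2: C(13,2)·(4)^2 = 78·16 = 1248.
  j = 3: C(13,3)·(4)^3 = 286·64 = 18304.
  V_q(n, t) = 1 + 52 + 1248 + 18304 = 19605.
Step 2: q^n = 5^13 = 1220703125.
Step 3: Hamming bound ⌊q^n / V_q(n,t)⌋ = ⌊1220703125/19605⌋ = 62264.
Step 4: Compare |C| = 40576 to 62264: satisfied.
The claimed |C| lies below the Hamming bound.


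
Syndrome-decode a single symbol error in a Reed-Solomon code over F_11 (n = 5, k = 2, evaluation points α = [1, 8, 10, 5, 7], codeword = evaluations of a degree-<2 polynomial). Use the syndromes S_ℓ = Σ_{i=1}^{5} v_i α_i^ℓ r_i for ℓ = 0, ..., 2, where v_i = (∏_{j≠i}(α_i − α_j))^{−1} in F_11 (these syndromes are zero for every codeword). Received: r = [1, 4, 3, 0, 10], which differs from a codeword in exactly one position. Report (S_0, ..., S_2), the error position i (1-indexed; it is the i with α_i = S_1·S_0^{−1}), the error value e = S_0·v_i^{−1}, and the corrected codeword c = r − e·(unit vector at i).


S = (2, 2, 2), error at position 1, error magnitude e = 10, c = [2, 4, 3, 0, 10].

Step 1: column multipliers v_i = (∏_{j≠i}(α_i − α_j))^{−1} mod 11.
  i = 1 (α = 1): (1−8)(1−10)(1−5)(1−7) = (−7)·(−9)·(−4)·(−6) = 1512 ≡ 5, so v_1 = 5^{−1} = 9 (mod 11).
  i = 2 (α = 8): (8−1)(8−10)(8−5)(8−7) = 7·(−2)·3·1 = −42 ≡ 2, so v_2 = 2^{−1} = 6 (mod 11).
  i = 3 (α = 10): (10−1)(10−8)(10−5)(10−7) = 9·2·5·3 = 270 ≡ 6, so v_3 = 6^{−1} = 2 (mod 11).
  i = 4 (α = 5): (5−1)(5−8)(5−10)(5−7) = 4·(−3)·(−5)·(−2) = −120 ≡ 1, so v_4 = 1^{−1} = 1 (mod 11).
  i = 5 (α = 7): (7−1)(7−8)(7−10)(7−5) = 6·(−1)·(−3)·2 = 36 ≡ 3, so v_5 = 3^{−1} = 4 (mod 11).
  v = [9, 6, 2, 1, 4].
Step 2: syndromes of r = [1, 4, 3, 0, 10] (all sums mod 11).
  S_0 = Σ v_i r_i = 9·1 + 6·4 + 2·3 + 1·0 + 4·10 = 79 ≡ 2.
  S_1 = Σ v_i α_i r_i = 9·1·1 + 6·8·4 + 2·10·3 + 1·5·0 + 4·7·10 = 541 ≡ 2.
  α_i^2 mod 11 = [1, 9, 1, 3, 5].
  S_2 = Σ v_i α_i^2 r_i = 9·1·1 + 6·9·4 + 2·1·3 + 1·3·0 + 4·5·10 = 431 ≡ 2.
  S = (2, 2, 2) ≠ 0, so r is not a codeword (an error is present).
Step 3: locate the error. For a single error e at position i, S_ℓ = v_i·e·α_i^ℓ, so α_err = S_1/S_0.
  S_0^{−1} = 2^{−1} = 6 (mod 11), so α_err = 2·6 = 12 ≡ 1 = α_1. Error position i = 1.
  Consistency check: S_2/S_1 = 2·6 = 12 ≡ 1 = α_err ✓ (single-error assumption holds).
Step 4: error magnitude e = S_0/v_1 = S_0·∏_{j≠1}(α_1 − α_j) = 2·5 = 10 ≡ 10 (mod 11).
Step 5: correct position 1: c_1 = r_1 − e = 1 − 10 ≡ 2 (mod 11). Hence c = [2, 4, 3, 0, 10].
  Check: interpolating c through the α_i gives m(x) = 8 + 5·x (degree < 2) with m(α_i) = c_i for every i, so c is indeed a codeword.


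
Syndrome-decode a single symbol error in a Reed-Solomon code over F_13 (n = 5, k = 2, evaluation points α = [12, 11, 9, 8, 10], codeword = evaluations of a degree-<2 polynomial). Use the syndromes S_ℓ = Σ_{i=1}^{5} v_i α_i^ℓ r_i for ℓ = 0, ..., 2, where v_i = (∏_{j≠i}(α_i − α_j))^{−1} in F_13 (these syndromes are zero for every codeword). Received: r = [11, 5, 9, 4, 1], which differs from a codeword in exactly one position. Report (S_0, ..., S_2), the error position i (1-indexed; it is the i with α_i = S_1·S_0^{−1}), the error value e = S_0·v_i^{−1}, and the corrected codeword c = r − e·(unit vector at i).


S = (11, 4, 5), error at position 2, error magnitude e = 12, c = [11, 6, 9, 4, 1].

Step 1: column multipliers v_i = (∏_{j≠i}(α_i − α_j))^{−1} mod 13.
  i = 1 (α = 12): (12−11)(12−9)(12−8)(12−10) = 1·3·4·2 = 24 ≡ 11, so v_1 = 11^{−1} = 6 (mod 13).
  i = 2 (α = 11): (11−12)(11−9)(11−8)(11−10) = (−1)·2·3·1 = −6 ≡ 7, so v_2 = 7^{−1} = 2 (mod 13).
  i = 3 (α = 9): (9−12)(9−11)(9−8)(9−10) = (−3)·(−2)·1·(−1) = −6 ≡ 7, so v_3 = 7^{−1} = 2 (mod 13).
  i = 4 (α = 8): (8−12)(8−11)(8−9)(8−10) = (−4)·(−3)·(−1)·(−2) = 24 ≡ 11, so v_4 = 11^{−1} = 6 (mod 13).
  i = 5 (α = 10): (10−12)(10−11)(10−9)(10−8) = (−2)·(−1)·1·2 = 4 ≡ 4, so v_5 = 4^{−1} = 10 (mod 13).
  v = [6, 2, 2, 6, 10].
Step 2: syndromes of r = [11, 5, 9, 4, 1] (all sums mod 13).
  S_0 = Σ v_i r_i = 6·11 + 2·5 + 2·9 + 6·4 + 10·1 = 128 ≡ 11.
  S_1 = Σ v_i α_i r_i = 6·12·11 + 2·11·5 + 2·9·9 + 6·8·4 + 10·10·1 = 1356 ≡ 4.
  α_i^2 mod 13 = [1, 4, 3, 12, 9].
  S_2 = Σ v_i α_i^2 r_i = 6·1·11 + 2·4·5 + 2·3·9 + 6·12·4 + 10·9·1 = 538 ≡ 5.
  S = (11, 4, 5) ≠ 0, so r is not a codeword (an error is present).
Step 3: locate the error. For a single error e at position i, S_ℓ = v_i·e·α_i^ℓ, so α_err = S_1/S_0.
  S_0^{−1} = 11^{−1} = 6 (mod 13), so α_err = 4·6 = 24 ≡ 11 = α_2. Error position i = 2.
  Consistency check: S_2/S_1 = 5·10 = 50 ≡ 11 = α_err ✓ (single-error assumption holds).
Step 4: error magnitude e = S_0/v_2 = S_0·∏_{j≠2}(α_2 − α_j) = 11·7 = 77 ≡ 12 (mod 13).
Step 5: correct position 2: c_2 = r_2 − e = 5 − 12 ≡ 6 (mod 13). Hence c = [11, 6, 9, 4, 1].
  Check: interpolating c through the α_i gives m(x) = 3 + 5·x (degree < 2) with m(α_i) = c_i for every i, so c is indeed a codeword.


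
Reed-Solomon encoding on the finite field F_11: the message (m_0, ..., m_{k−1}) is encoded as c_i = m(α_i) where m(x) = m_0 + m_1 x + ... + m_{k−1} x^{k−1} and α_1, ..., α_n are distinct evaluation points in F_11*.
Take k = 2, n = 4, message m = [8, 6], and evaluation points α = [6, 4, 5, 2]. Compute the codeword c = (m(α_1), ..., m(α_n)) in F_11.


c = [0, 10, 5, 9]

Message polynomial: m(x) = 8 + 6·x (mod 11).
For each evaluation point α_i, compute m(α_i) mod 11:
  α_1 = 6: Horner steps 6 → 0, so m(6) = 0.
  α_2 = 4: Horner steps 6 → 10, so m(4) = 10.
  α_3 = 5: Horner steps 6 → 5, so m(5) = 5.
  α_4 = 2: Horner steps 6 → 9, so m(2) = 9.
Codeword c = [0, 10, 5, 9] ∈ F_11^4.


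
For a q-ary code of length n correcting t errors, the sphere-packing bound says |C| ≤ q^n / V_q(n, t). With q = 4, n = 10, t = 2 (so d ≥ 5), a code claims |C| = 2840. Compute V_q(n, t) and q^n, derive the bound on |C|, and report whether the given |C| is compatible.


V_q(n, t) = 436, q^n = 1048576, Hamming bound = 2404, |C| = 2840 > bound (violated).

Step 1: Compute V_q(n, t) = Σ_{j=0}^2 C(n, j) (q−1)^j.
  j = 0: C(10,0)·(3)^0 = 1·1 = 1.
  j = 1: C(10,1)·(3)^1 = 10·3 = 30.
  j = 2: C(10,2)·(3)^2 = 45·9 = 405.
  V_q(n, t) = 1 + 30 + 405 = 436.
Step 2: q^n = 4^10 = 1048576.
Step 3: Hamming bound ⌊q^n / V_q(n,t)⌋ = ⌊1048576/436⌋ = 2404.
Step 4: Compare |C| = 2840 to 2404: violated.
The claimed |C| lies above the Hamming bound, so no 4-ary code of length 10 with d ≥ 5 can have 2840 codewords.


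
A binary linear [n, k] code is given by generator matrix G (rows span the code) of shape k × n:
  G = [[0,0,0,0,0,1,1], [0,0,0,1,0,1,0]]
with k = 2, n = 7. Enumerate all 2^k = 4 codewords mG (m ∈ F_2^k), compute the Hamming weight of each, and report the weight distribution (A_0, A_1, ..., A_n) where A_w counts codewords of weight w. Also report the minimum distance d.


Weight distribution: A_0 = 1, A_2 = 3. Minimum distance d = 2.

Enumerate all 2^2 = 4 messages m ∈ F_2^2.
For each, compute codeword c = mG in F_2^7, then tally its weight.
  m = 00 → c = 0000000, weight = 0.
  m = 10 → c = 0000011, weight = 2.
  m = 01 → c = 0001010, weight = 2.
  m = 11 → c = 0001001, weight = 2.
Tally weights:
  weight 0: 1 codewords.
  weight 2: 3 codewords.
Minimum distance d = smallest w > 0 with A_w > 0 = 2.
Sanity: Σ A_w = 4 = 2^2 = 4 ✓.
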